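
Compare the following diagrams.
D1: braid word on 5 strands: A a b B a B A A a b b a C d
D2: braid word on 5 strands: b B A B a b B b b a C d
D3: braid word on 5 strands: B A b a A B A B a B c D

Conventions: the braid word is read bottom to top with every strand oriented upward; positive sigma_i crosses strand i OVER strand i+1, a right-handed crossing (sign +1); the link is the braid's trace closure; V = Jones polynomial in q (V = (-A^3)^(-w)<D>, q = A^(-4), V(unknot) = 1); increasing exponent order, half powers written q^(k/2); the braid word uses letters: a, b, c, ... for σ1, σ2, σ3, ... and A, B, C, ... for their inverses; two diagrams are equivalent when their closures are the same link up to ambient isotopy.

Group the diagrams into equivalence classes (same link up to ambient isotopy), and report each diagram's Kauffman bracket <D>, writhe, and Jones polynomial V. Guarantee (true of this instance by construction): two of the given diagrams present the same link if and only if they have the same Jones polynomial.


equivalence classes: {D1} | {D2} | {D3}
D1 (bracket -A^-10 + A^-6 + A^2; 14 crossings at w = +2): V = q + q^3 - q^4
D2 (bracket A^6; 12 crossings at w = +2): V = 1
D3 (bracket A^-8 - A^-4 + 2 - A^4 + A^8 - A^12; 12 crossings at w = -4): V = -q^-6 + q^-5 - q^-4 + 2q^-3 - q^-2 + q^-1
key observation: 3 classes among 3 diagrams; unequal V(q) rules out equality


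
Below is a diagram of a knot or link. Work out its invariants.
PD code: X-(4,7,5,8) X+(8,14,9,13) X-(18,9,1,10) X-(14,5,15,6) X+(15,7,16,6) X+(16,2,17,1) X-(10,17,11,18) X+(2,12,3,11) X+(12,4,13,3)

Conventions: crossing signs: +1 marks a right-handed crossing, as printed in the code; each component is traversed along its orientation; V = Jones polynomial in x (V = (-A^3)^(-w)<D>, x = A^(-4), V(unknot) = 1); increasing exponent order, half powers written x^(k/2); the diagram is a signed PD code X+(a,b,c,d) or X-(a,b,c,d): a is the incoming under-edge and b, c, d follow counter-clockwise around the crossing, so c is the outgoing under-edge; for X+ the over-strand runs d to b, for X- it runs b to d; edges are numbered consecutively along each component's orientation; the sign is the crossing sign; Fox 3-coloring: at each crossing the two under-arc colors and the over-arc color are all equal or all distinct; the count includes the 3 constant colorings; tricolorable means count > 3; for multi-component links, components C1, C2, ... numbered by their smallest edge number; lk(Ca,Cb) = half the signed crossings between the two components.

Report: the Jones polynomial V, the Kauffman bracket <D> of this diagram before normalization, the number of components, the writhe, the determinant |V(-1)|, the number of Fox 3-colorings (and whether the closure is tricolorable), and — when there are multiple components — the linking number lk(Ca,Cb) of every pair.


Jones polynomial: V(x) = x^-1 - 1 + 2x - 2x^2 + 2x^3 - 2x^4 + x^5
<D> = -A^-17 + 2A^-13 - 2A^-9 + 2A^-5 - 2A^-1 + A^3 - A^7; writhe +1
components 1, writhe +1 (9 crossings)
3-colorings: 3 of 3^9, det 11 — not tricolorable
note: V spans 6 powers of x: at least 6 crossings in any diagram


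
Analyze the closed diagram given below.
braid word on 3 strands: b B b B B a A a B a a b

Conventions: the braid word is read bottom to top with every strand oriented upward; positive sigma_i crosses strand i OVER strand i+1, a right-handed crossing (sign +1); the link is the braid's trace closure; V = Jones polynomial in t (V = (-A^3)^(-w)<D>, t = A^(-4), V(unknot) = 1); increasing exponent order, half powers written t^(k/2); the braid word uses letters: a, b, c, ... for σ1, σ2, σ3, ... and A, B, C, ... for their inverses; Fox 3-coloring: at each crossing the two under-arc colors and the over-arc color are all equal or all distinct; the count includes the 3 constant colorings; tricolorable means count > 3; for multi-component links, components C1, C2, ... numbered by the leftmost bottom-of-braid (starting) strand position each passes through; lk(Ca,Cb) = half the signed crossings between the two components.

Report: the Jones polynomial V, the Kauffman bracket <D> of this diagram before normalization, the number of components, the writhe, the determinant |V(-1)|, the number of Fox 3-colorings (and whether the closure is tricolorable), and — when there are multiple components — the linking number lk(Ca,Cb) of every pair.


V(t) = t + t^3 - t^4
bracket: -A^-10 + A^-6 + A^2, w = +2
1 component, writhe +2, over 12 crossings
det 3, colorings 9 of 3^12 — tricolorable
observation: the word shrinks to σ2⁻¹ σ1 σ2⁻¹ σ1 σ1 σ2 after cancelling


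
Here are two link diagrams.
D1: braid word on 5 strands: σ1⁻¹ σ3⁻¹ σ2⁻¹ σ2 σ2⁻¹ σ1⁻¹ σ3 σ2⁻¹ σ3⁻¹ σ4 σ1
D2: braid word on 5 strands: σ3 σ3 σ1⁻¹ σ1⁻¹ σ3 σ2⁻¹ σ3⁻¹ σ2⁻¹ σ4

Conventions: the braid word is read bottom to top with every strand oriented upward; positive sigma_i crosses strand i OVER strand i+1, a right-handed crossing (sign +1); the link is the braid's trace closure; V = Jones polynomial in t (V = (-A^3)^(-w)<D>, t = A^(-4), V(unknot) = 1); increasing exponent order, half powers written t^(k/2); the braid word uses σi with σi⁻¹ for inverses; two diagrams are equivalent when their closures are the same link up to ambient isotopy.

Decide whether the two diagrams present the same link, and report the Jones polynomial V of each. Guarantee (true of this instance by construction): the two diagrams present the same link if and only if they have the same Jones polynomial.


equivalent: no
D1 (bracket A^-7 - A^-3 + A + A^9; 11 crossings at w = -3): V = -t^(-9/2) - t^(-5/2) + t^(-3/2) - t^(-1/2)
V(D2) = -t^(-5/2) - t^(-1/2)  [9 crossings, <D> = A^-1 + A^7, w = -1]
observation: comparing 2 Jones polynomials yields 2 groups


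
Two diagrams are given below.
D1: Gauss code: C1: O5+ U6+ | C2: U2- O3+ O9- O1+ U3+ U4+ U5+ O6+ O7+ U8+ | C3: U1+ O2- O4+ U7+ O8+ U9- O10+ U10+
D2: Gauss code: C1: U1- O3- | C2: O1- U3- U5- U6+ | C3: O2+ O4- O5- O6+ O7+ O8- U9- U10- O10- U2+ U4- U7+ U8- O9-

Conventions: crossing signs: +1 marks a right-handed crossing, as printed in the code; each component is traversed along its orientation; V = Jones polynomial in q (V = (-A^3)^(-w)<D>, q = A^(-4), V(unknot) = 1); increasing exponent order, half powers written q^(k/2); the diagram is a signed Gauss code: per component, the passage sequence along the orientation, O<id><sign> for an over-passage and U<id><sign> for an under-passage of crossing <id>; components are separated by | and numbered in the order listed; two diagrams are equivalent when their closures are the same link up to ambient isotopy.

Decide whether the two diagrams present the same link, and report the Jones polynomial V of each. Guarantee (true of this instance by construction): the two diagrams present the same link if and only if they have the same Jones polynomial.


equivalent: no
D1 (bracket A^-2 + 2A^6 + A^14; 10 crossings at w = +6): V = q + 2q^3 + q^5
D2 (bracket A^-12 + A^-8 + A^-4 + 1; 10 crossings at w = -4): V = q^-3 + q^-2 + q^-1 + 1
key observation: V(q) takes 2 values over 2 diagrams, fixing the grouping


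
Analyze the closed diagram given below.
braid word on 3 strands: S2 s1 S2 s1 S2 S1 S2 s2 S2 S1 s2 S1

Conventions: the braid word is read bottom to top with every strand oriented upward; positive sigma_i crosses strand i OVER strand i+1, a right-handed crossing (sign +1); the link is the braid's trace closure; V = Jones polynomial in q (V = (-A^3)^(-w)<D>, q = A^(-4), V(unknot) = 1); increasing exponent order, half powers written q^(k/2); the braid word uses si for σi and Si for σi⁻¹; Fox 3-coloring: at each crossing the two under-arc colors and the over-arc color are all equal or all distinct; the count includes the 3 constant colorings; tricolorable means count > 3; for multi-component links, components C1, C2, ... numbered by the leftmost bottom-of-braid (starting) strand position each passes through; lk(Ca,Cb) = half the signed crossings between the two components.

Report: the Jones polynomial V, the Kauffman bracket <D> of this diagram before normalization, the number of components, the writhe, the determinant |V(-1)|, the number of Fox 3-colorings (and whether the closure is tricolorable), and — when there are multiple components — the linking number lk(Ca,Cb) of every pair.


V(q) = q^-7 - 2q^-6 + 2q^-5 - 3q^-4 + 3q^-3 - 2q^-2 + 2q^-1
bracket: 2A^-8 - 2A^-4 + 3 - 3A^4 + 2A^8 - 2A^12 + A^16, w = -4
1 component, writhe -4, over 12 crossings
det 15, colorings 9 of 3^12 — tricolorable
observation: the word shrinks to σ2⁻¹ σ1 σ2⁻¹ σ1 σ2⁻¹ σ1⁻¹ σ2⁻¹ σ1⁻¹ σ2 σ1⁻¹ after cancelling


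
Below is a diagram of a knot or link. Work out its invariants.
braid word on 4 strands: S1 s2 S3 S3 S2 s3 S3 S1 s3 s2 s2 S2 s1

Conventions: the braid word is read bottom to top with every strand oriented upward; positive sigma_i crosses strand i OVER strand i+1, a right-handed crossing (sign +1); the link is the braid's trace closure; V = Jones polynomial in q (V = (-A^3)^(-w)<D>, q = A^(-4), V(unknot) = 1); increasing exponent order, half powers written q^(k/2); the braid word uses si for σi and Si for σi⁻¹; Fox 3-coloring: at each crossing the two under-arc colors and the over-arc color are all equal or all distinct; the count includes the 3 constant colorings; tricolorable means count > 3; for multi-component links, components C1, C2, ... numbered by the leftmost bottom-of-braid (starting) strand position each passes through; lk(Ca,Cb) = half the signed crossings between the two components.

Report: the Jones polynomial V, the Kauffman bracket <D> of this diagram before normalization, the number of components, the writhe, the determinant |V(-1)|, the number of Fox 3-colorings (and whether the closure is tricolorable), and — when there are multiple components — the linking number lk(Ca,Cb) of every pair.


Jones polynomial: V(q) = q^-2 - q^-1 + 1 - q + q^2
<D> = -A^-11 + A^-7 - A^-3 + A - A^5; writhe -1
components 1, writhe -1 (13 crossings)
3-colorings: 3 of 3^13, det 5 — not tricolorable
note: w = -1 (over 13 crossings) is diagram-only; (-A^3)^(1) removes it from V


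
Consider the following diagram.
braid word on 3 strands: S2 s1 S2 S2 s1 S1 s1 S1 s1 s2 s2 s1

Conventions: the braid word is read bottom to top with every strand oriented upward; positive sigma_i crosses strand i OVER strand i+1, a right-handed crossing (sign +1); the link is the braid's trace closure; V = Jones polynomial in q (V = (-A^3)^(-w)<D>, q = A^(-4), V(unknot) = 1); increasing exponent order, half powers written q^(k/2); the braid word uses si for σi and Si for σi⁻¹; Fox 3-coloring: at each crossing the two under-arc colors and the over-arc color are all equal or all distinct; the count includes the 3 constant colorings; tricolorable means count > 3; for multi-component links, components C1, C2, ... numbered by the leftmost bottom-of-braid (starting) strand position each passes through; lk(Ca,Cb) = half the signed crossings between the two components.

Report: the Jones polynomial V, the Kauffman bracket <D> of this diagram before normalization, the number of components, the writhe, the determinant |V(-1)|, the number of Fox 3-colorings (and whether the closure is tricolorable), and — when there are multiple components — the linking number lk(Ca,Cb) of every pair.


Jones polynomial: V(q) = -q^-1 + 2 - q + 2q^2 - q^3 + q^4 - q^5
<D> = -A^-14 + A^-10 - A^-6 + 2A^-2 - A^2 + 2A^6 - A^10; writhe +2
components 1, writhe +2 (12 crossings)
3-colorings: 9 of 3^12, det 9 — tricolorable
note: V spans 6 powers of q: at least 6 crossings in any diagram


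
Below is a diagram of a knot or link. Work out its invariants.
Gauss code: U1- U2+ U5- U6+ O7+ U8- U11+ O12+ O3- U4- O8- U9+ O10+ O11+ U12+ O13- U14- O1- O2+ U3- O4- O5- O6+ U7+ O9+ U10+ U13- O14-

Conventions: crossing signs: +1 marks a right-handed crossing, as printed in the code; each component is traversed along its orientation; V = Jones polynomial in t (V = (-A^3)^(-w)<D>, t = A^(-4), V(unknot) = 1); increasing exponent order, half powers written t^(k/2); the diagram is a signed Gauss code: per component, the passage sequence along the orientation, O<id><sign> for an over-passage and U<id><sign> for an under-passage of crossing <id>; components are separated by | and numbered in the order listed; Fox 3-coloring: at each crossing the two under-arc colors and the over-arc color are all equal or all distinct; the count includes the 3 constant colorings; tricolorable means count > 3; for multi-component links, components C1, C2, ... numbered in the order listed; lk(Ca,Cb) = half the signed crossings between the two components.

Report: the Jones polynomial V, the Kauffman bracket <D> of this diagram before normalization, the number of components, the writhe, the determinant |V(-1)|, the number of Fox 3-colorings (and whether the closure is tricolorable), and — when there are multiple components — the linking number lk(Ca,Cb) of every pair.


V = t^-4 - 4t^-3 + 6t^-2 - 7t^-1 + 9 - 7t + 6t^2 - 4t^3 + t^4
<D> = A^-16 - 4A^-12 + 6A^-8 - 7A^-4 + 9 - 7A^4 + 6A^8 - 4A^12 + A^16 (w = 0)
1 component over 14 crossings, w = 0
27 Fox colorings among 3^14, |V(-1)| = 45: tricolorable
why: w = 0 shifts under R1 moves; the (-A^3)^(0) factor cancels that in V


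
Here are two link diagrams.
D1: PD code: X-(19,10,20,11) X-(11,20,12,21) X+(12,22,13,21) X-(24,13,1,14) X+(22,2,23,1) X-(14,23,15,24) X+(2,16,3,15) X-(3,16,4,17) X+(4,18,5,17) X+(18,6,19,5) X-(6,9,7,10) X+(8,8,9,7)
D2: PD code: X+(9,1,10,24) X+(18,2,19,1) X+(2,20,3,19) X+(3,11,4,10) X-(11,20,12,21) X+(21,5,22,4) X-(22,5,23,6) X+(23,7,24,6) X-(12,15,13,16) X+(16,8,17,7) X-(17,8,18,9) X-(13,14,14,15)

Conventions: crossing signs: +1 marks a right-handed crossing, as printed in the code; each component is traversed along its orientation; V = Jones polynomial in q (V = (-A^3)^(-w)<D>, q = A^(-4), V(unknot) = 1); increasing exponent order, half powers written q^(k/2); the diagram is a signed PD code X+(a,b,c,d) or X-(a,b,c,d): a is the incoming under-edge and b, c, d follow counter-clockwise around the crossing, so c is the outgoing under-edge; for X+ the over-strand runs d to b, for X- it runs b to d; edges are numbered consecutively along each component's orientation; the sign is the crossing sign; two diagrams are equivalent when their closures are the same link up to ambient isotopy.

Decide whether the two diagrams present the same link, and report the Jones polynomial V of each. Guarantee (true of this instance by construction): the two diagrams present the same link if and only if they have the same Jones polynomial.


equivalent: no
V(D1) = q^-2 - q^-1 + 1 - q + q^2  (w 0, c 12, <D> = A^-8 - A^-4 + 1 - A^4 + A^8)
V(D2) = q - q^2 + 2q^3 - q^4 + q^5 - q^6  [12 crossings, <D> = -A^-18 + A^-14 - A^-10 + 2A^-6 - A^-2 + A^2, w = +2]
key observation: V(q) takes 2 values over 2 diagrams, fixing the grouping


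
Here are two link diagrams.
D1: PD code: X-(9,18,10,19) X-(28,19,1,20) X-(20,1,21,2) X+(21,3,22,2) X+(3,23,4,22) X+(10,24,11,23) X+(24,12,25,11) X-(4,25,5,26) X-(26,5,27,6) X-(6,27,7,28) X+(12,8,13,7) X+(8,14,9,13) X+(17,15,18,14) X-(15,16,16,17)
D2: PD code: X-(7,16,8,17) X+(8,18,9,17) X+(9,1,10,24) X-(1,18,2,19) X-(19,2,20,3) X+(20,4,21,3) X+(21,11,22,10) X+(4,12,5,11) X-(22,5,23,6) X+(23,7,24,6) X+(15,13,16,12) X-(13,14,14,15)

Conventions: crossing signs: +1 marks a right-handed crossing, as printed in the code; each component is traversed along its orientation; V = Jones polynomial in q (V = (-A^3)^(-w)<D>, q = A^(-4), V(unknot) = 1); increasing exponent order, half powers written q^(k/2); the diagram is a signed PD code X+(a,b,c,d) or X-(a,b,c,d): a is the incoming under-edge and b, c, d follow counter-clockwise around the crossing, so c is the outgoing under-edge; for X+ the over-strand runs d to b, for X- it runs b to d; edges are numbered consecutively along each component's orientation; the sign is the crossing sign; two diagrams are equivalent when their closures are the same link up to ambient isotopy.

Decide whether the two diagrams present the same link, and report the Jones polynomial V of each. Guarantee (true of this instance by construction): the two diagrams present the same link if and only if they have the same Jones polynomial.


equivalent: no
V(D1) = -q^-3 + q^-2 - q^-1 + 3 - q + q^2 - q^3  (w 0, c 14, <D> = -A^-12 + A^-8 - A^-4 + 3 - A^4 + A^8 - A^12)
V(D2) = 1  [12 crossings, <D> = A^6, w = +2]
key observation: 2 classes among 2 diagrams; unequal V(q) rules out equality


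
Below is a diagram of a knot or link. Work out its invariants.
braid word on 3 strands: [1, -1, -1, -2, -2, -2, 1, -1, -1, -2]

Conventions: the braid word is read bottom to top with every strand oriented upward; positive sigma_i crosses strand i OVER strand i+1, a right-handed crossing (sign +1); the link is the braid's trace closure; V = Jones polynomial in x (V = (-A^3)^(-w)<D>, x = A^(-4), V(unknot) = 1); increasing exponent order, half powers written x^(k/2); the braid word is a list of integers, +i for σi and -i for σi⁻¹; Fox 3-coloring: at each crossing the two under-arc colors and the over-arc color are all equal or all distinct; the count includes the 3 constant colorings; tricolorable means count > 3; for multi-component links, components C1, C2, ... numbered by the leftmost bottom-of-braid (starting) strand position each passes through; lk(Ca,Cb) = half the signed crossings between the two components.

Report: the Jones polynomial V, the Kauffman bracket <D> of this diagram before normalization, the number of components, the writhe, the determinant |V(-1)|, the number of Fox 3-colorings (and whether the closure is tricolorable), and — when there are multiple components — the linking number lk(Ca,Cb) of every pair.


V(x) = -x^-7 + x^-6 - x^-5 + x^-4 + x^-2
bracket: A^-10 + A^-2 - A^2 + A^6 - A^10, w = -6
1 component, writhe -6, over 10 crossings
det 5, colorings 3 of 3^10 — not tricolorable
observation: the word shrinks to σ1⁻¹ σ2⁻¹ σ2⁻¹ σ2⁻¹ σ1⁻¹ σ2⁻¹ after cancelling


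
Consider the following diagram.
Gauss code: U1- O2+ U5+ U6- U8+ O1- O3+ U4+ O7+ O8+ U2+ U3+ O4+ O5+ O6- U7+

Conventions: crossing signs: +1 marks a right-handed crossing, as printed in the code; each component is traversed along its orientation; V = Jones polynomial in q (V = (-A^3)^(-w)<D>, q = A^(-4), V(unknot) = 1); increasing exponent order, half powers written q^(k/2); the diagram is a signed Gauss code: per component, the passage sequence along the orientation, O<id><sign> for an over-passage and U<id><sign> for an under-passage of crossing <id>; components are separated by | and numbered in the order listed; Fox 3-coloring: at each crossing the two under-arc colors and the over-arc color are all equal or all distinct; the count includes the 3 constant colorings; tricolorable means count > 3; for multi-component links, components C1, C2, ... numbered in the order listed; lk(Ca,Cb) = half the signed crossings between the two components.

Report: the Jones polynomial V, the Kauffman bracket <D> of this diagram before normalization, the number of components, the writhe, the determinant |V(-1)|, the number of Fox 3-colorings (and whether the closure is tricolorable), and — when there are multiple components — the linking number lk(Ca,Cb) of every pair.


V(q) = q - q^2 + 2q^3 - q^4 + q^5 - q^6
bracket: -A^-12 + A^-8 - A^-4 + 2 - A^4 + A^8, w = +4
1 component, writhe +4, over 8 crossings
det 7, colorings 3 of 3^8 — not tricolorable
observation: w = +4 shifts under R1 moves; the (-A^3)^(-4) factor cancels that in V


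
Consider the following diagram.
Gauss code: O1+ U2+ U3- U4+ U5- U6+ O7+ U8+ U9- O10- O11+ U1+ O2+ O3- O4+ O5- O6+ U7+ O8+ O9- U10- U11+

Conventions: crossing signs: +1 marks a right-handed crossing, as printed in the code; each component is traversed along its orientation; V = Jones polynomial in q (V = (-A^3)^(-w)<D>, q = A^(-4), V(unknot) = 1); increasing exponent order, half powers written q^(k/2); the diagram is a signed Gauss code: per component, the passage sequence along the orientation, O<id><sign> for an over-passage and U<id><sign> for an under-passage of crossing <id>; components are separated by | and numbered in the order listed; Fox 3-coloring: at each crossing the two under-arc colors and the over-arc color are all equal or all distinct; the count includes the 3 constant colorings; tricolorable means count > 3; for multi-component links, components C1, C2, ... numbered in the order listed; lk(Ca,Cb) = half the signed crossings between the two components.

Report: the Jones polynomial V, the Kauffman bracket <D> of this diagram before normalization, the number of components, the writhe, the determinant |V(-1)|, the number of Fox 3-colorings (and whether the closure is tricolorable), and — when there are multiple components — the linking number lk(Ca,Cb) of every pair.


Jones polynomial: V(q) = q + q^3 - q^4
<D> = A^-7 - A^-3 - A^5; writhe +3
components 1, writhe +3 (11 crossings)
3-colorings: 9 of 3^11, det 3 — tricolorable
note: the span of V is 3, forcing >= 3 crossings in any diagram


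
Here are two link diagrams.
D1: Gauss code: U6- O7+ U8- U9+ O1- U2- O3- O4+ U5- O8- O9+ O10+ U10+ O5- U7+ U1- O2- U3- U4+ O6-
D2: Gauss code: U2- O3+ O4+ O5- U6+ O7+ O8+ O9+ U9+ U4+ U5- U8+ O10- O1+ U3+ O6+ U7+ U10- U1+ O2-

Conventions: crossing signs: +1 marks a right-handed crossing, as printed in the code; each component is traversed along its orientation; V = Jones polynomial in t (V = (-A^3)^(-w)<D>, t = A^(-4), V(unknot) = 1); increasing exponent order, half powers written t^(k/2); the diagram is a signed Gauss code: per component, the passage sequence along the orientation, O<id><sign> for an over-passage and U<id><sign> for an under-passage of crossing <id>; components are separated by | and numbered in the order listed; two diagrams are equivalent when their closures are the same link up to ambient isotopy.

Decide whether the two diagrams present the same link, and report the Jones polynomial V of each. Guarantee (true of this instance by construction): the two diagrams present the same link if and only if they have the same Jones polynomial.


same link: no
V(D1) = 1  [10 crossings, <D> = A^-6, w = -2]
V(D2) = t + t^3 - t^4  (w +4, c 10, <D> = -A^-4 + 1 + A^8)
note: 2 classes among 2 diagrams; unequal V(t) rules out equality


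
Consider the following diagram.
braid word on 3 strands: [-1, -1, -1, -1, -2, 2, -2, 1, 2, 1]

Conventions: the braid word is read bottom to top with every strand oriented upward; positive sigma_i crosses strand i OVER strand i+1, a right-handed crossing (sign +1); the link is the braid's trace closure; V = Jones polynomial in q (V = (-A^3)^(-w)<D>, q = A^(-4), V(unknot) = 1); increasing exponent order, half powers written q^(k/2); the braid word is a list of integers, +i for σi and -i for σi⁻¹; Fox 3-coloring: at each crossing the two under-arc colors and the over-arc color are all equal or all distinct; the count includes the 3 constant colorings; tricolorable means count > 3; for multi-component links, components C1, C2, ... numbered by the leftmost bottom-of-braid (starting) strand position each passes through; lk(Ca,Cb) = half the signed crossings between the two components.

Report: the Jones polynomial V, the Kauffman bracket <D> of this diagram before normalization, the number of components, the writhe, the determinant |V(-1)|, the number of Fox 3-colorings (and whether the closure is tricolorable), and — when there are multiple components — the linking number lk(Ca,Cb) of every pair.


V = -q^-4 + q^-3 + q^-1
<D> = A^-2 + A^6 - A^10 (w = -2)
1 component over 10 crossings, w = -2
9 Fox colorings among 3^10, |V(-1)| = 3: tricolorable
why: free reduction leaves σ1⁻¹ σ1⁻¹ σ1⁻¹ σ1⁻¹ σ2⁻¹ σ1 σ2 σ1 of the original 10 letters


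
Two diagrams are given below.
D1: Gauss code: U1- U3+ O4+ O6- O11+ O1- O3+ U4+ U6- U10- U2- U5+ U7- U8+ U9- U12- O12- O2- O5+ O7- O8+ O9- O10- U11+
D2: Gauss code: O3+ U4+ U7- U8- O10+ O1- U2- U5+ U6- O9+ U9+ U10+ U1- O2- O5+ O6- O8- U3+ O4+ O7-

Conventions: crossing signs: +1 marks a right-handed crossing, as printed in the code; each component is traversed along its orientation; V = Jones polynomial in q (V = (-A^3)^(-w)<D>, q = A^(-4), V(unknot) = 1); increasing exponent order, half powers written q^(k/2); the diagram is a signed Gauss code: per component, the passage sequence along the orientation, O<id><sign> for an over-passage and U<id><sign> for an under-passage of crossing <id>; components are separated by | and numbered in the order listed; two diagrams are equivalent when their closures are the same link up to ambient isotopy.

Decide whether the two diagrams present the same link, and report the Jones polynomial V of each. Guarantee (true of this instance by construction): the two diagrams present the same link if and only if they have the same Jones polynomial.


equivalent: yes
V(D1) = 1  (w -2, c 12, <D> = A^-6)
V(D2) = 1  (w 0, c 10, <D> = 1)
why: from 12 to 10 crossings by R-moves: one link, two diagrams


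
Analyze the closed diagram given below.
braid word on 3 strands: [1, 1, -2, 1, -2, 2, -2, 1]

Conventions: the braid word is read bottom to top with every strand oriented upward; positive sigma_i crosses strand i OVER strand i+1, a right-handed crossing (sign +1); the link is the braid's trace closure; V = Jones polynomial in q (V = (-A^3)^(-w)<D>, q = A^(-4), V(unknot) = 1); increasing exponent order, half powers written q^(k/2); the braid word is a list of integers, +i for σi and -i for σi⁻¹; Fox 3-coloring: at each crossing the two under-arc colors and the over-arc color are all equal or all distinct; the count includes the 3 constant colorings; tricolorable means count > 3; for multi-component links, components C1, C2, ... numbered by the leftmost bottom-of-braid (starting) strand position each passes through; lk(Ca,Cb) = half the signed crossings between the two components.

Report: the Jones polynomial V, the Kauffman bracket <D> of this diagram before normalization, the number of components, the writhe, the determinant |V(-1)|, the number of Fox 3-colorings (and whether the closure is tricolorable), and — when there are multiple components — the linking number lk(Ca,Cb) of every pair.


V = q^-1 - 1 + 2q - 2q^2 + 2q^3 - 2q^4 + q^5
<D> = A^-14 - 2A^-10 + 2A^-6 - 2A^-2 + 2A^2 - A^6 + A^10 (w = +2)
1 component over 8 crossings, w = +2
3 Fox colorings among 3^8, |V(-1)| = 11: not tricolorable
why: w = +2 shifts under R1 moves; the (-A^3)^(-2) factor cancels that in V


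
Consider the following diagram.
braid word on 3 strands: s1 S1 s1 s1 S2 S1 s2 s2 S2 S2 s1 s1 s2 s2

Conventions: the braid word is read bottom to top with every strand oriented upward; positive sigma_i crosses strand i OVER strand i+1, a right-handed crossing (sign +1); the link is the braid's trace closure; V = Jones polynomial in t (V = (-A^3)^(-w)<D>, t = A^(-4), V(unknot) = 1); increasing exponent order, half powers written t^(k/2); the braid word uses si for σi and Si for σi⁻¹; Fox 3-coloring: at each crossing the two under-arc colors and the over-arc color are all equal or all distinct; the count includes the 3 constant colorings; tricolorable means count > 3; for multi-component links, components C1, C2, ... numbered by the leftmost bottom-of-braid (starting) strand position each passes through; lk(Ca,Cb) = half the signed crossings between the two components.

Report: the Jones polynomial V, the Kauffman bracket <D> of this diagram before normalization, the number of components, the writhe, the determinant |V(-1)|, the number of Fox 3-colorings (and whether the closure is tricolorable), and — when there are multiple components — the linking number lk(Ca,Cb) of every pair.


V = t - t^2 + 2t^3 - t^4 + t^5 - t^6
<D> = -A^-12 + A^-8 - A^-4 + 2 - A^4 + A^8 (w = +4)
1 component over 14 crossings, w = +4
3 Fox colorings among 3^14, |V(-1)| = 7: not tricolorable
why: w = +4 shifts under R1 moves; the (-A^3)^(-4) factor cancels that in V


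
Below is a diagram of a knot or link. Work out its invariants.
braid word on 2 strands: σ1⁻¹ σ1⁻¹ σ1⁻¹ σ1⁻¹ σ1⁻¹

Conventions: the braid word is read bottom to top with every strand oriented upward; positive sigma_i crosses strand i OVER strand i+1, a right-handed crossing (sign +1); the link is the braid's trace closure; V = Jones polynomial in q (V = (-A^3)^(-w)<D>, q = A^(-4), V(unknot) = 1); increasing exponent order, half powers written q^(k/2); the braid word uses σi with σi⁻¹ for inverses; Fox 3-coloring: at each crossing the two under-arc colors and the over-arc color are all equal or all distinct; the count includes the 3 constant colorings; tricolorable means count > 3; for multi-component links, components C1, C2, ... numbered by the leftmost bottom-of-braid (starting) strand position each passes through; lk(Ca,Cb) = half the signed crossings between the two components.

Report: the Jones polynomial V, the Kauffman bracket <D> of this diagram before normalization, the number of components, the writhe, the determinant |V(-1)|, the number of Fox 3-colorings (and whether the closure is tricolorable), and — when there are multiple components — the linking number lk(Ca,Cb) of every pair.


Jones polynomial: V(q) = -q^-7 + q^-6 - q^-5 + q^-4 + q^-2
<D> = -A^-7 - A + A^5 - A^9 + A^13; writhe -5
components 1, writhe -5 (5 crossings)
3-colorings: 3 of 3^5, det 5 — not tricolorable
note: det 5 = |V(-1)|; not divisible by 3, so not tricolorable


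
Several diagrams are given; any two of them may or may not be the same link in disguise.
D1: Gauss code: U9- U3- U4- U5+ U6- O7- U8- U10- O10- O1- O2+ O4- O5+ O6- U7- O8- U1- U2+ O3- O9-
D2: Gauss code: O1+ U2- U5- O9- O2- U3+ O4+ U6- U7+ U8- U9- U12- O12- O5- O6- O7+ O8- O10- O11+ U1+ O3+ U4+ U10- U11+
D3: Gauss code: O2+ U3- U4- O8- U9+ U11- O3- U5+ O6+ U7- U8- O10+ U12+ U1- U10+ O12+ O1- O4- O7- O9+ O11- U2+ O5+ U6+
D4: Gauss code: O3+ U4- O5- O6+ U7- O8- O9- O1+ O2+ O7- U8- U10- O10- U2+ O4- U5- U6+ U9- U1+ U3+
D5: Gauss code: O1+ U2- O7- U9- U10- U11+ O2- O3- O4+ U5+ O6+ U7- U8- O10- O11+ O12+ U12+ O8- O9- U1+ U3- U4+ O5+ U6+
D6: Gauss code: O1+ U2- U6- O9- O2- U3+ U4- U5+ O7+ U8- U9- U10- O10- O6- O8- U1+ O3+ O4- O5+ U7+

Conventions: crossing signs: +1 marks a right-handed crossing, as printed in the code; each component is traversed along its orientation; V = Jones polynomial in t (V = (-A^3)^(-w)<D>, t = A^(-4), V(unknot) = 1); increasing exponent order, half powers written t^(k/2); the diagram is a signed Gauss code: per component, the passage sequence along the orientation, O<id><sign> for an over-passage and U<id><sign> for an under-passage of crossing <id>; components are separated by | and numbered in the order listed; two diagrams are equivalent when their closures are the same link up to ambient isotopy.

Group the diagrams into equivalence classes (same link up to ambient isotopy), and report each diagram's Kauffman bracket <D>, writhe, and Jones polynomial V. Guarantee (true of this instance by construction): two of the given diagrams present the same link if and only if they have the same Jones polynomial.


grouping into links: {D1} | {D2, D3, D5, D6} | {D4}
V(D1) = -t^-4 + t^-3 + t^-1  (w -6, c 10, <D> = A^-14 + A^-6 - A^-2)
V(D2) = -t^-3 + 2t^-2 - 2t^-1 + 3 - 2t + 2t^2 - t^3  (w -2, c 12, <D> = -A^-18 + 2A^-14 - 2A^-10 + 3A^-6 - 2A^-2 + 2A^2 - A^6)
V(D3) = -t^-3 + 2t^-2 - 2t^-1 + 3 - 2t + 2t^2 - t^3  (w 0, c 12, <D> = -A^-12 + 2A^-8 - 2A^-4 + 3 - 2A^4 + 2A^8 - A^12)
V(D4) = 1  (w -2, c 10, <D> = A^-6)
D5 (bracket -A^-12 + 2A^-8 - 2A^-4 + 3 - 2A^4 + 2A^8 - A^12; 12 crossings at w = 0): V = -t^-3 + 2t^-2 - 2t^-1 + 3 - 2t + 2t^2 - t^3
V(D6) = -t^-3 + 2t^-2 - 2t^-1 + 3 - 2t + 2t^2 - t^3  [10 crossings, <D> = -A^-18 + 2A^-14 - 2A^-10 + 3A^-6 - 2A^-2 + 2A^2 - A^6, w = -2]
why: 3 values of V(t) split the 6 diagrams


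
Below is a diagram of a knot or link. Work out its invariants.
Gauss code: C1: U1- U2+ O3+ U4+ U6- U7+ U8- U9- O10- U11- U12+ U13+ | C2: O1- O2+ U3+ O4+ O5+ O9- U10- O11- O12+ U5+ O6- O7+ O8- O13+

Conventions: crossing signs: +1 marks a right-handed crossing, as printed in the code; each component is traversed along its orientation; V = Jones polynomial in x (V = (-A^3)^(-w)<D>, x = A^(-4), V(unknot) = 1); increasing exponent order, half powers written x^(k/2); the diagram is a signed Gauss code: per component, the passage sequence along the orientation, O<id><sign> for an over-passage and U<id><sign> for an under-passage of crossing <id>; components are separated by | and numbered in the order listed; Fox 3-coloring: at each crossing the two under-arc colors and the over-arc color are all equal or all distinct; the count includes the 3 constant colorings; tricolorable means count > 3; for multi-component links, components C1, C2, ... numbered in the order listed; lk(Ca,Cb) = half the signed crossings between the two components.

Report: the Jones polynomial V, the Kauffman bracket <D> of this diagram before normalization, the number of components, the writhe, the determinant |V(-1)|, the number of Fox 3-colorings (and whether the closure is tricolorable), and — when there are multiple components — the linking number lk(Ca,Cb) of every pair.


Jones polynomial: V(x) = -x^(-3/2) + x^(-1/2) - 2x^(1/2) + x^(3/2) - 2x^(5/2) + x^(7/2)
<D> = -A^-11 + 2A^-7 - A^-3 + 2A - A^5 + A^9; writhe +1
components 2, writhe +1 (13 crossings)
linking number lk(C1,C2) = 0
3-colorings: 3 of 3^13, det 8 — not tricolorable
note: w = +1 (over 13 crossings) is diagram-only; (-A^3)^(-1) removes it from V


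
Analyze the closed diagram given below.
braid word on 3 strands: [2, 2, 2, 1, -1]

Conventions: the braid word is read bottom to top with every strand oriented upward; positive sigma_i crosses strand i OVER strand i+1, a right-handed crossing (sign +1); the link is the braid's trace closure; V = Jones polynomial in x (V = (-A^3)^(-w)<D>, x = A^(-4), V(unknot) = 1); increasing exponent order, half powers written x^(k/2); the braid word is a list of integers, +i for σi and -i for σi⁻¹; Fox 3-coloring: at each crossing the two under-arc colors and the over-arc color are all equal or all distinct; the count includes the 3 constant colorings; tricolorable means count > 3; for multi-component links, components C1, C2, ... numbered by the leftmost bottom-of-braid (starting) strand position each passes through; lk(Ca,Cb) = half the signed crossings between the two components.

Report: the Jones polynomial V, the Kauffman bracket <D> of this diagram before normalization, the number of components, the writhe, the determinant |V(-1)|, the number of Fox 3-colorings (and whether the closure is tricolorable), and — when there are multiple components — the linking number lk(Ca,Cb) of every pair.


V(x) = -x^(1/2) - x^(3/2) - x^(5/2) + x^(9/2)
bracket: -A^-9 + A^-1 + A^3 + A^7, w = +3
2 components, writhe +3, over 5 crossings
lk(C1,C2) = 0
det 0, colorings 27 of 3^6 — tricolorable
observation: the 1 component pair carries total linking 0


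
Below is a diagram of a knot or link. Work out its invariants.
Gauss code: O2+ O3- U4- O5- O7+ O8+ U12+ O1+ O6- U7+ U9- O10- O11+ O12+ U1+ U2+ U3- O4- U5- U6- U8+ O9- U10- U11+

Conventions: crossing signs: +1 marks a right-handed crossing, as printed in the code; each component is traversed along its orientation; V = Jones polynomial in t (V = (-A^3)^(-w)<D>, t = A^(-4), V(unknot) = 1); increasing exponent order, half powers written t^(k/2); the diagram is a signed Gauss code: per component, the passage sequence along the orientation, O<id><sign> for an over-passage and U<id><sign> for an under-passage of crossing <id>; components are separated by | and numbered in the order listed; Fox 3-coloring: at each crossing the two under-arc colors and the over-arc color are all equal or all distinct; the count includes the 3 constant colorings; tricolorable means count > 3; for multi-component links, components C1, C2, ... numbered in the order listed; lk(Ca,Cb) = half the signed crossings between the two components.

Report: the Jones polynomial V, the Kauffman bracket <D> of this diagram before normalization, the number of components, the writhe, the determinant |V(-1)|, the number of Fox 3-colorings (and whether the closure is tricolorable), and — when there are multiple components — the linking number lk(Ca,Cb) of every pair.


V = -t^-3 + 2t^-2 - 2t^-1 + 3 - 2t + 2t^2 - t^3
<D> = -A^-12 + 2A^-8 - 2A^-4 + 3 - 2A^4 + 2A^8 - A^12 (w = 0)
1 component over 12 crossings, w = 0
3 Fox colorings among 3^12, |V(-1)| = 13: not tricolorable
why: the span of V is 6, forcing >= 6 crossings in any diagram


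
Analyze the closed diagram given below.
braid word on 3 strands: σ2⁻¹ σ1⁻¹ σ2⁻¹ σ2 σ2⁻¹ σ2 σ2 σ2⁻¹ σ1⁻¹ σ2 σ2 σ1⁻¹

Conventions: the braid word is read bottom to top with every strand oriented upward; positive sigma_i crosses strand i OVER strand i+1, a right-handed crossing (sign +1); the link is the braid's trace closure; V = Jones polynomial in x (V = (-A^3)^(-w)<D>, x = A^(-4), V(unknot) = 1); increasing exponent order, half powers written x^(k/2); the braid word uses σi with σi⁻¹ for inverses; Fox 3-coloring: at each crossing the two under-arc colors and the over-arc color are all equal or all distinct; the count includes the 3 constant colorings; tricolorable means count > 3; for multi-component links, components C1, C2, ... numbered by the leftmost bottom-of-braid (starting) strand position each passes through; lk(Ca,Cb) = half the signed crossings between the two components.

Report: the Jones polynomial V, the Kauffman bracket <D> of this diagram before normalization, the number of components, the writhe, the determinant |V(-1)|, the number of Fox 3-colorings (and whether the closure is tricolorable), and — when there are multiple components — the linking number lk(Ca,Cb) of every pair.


V = 1
<D> = A^-6 (w = -2)
1 component over 12 crossings, w = -2
3 Fox colorings among 3^12, |V(-1)| = 1: not tricolorable
why: |V(-1)| = 1: so not tricolorable, since 3 does not divide 1


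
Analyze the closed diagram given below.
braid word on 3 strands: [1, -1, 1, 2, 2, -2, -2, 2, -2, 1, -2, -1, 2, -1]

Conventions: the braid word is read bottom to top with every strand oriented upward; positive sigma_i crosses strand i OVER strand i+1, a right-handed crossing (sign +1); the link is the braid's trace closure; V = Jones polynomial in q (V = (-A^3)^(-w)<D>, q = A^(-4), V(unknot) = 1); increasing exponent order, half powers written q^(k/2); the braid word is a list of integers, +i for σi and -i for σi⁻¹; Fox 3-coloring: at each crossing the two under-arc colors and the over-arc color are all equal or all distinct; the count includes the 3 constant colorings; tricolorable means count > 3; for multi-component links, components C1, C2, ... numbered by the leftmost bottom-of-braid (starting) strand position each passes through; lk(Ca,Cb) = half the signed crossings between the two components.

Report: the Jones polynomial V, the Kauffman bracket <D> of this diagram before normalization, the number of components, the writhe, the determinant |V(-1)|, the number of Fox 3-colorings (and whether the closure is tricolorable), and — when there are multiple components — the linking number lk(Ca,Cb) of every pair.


Jones polynomial: V(q) = 1
<D> = 1; writhe 0
components 1, writhe 0 (14 crossings)
3-colorings: 3 of 3^14, det 1 — not tricolorable
note: w = 0 (over 14 crossings) is diagram-only; (-A^3)^(0) removes it from V


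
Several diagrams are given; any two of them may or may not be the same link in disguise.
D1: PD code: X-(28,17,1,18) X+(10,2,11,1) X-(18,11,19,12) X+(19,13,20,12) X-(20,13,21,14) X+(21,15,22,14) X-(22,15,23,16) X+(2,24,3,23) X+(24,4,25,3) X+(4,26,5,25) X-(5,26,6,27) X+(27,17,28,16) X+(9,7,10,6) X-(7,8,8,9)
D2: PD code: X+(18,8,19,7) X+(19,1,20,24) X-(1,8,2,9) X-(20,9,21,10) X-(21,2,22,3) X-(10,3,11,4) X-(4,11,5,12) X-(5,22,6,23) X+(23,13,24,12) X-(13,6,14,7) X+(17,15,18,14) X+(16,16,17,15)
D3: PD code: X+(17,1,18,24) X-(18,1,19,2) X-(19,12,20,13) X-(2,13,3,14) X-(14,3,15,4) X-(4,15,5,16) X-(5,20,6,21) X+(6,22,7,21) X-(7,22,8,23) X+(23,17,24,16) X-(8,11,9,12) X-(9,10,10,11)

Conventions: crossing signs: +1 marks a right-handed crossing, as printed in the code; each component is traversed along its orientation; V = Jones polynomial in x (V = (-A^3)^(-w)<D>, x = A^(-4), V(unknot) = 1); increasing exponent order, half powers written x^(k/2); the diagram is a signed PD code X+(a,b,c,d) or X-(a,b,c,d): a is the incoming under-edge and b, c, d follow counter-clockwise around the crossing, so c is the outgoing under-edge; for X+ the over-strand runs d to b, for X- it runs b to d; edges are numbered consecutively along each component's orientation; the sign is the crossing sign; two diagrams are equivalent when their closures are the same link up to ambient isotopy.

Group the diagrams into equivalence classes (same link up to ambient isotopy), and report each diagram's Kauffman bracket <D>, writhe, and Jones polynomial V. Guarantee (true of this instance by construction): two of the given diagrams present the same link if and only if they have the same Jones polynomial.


equivalence classes: {D1} | {D2, D3}
D1 (bracket -A^-10 + A^-6 + A^2; 14 crossings at w = +2): V = x + x^3 - x^4
V(D2) = -x^-6 + x^-5 - x^-4 + 2x^-3 - x^-2 + x^-1  (w -2, c 12, <D> = A^-2 - A^2 + 2A^6 - A^10 + A^14 - A^18)
V(D3) = -x^-6 + x^-5 - x^-4 + 2x^-3 - x^-2 + x^-1  (w -6, c 12, <D> = A^-14 - A^-10 + 2A^-6 - A^-2 + A^2 - A^6)
observation: V(x) takes 2 values over 3 diagrams, fixing the grouping
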